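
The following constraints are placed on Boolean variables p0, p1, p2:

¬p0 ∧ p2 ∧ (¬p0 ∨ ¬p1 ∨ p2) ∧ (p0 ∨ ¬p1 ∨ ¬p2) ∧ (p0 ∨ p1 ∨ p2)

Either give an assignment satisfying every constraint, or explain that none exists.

p0=F; p1=F; p2=T

Unit clause (¬p0) forces p0 = False.
Unit clause (p2) forces p2 = True.
In (p0 ∨ ¬p1 ∨ ¬p2) only ¬p1 is left, so p1 = False.
All clauses satisfied.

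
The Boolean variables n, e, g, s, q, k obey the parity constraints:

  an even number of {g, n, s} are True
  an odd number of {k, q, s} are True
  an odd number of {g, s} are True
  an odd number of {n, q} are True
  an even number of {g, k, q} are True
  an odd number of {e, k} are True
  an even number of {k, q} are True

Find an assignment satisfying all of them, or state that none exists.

n = True, e = True, g = False, s = True, q = False, k = False

{g, n, s}: 2 true → even ✓
{k, q, s}: 1 true → odd ✓
{g, s}: 1 true → odd ✓
{n, q}: 1 true → odd ✓
{g, k, q}: 0 true → even ✓
{e, k}: 1 true → odd ✓
{k, q}: 0 true → even ✓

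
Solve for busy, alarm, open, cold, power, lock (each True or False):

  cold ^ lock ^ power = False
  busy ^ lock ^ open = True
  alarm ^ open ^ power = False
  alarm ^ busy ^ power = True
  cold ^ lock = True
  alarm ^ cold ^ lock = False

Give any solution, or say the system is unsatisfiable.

busy=T, alarm=T, open=F, cold=T, power=T, lock=F

cold ^ lock ^ power = T ^ F ^ T = False ✓
busy ^ lock ^ open = T ^ F ^ F = True ✓
alarm ^ open ^ power = T ^ F ^ T = False ✓
alarm ^ busy ^ power = T ^ T ^ T = True ✓
cold ^ lock = T ^ F = True ✓
alarm ^ cold ^ lock = T ^ T ^ F = False ✓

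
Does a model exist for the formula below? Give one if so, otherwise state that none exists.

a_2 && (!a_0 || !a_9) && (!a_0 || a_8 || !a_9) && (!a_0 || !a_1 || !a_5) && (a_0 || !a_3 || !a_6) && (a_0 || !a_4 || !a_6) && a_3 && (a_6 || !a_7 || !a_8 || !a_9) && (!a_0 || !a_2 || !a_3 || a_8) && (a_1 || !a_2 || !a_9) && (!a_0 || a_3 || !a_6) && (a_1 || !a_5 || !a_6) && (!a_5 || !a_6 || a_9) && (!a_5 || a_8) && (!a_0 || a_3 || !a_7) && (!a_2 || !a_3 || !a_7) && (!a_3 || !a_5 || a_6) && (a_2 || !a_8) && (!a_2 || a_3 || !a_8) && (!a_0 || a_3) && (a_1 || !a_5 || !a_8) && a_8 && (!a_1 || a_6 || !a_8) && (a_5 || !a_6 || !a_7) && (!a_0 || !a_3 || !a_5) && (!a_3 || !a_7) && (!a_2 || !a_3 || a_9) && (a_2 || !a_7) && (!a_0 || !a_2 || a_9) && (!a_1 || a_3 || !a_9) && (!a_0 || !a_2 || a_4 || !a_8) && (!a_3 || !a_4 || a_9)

Case a_2 = True:
  (a_3) forces a_3 = True.
  (!a_2 || !a_3 || !a_7) forces a_7 = False.
  (a_8) forces a_8 = True.
  (!a_2 || !a_3 || a_9) forces a_9 = True.
  (!a_0 || !a_9) forces a_0 = False.
  (a_0 || !a_3 || !a_6) forces a_6 = False.
  (a_1 || !a_2 || !a_9) forces a_1 = True.
  Clause (!a_1 || a_6 || !a_8) is falsified — contradiction.
Case a_2 = False:
  Clause (a_2) is falsified — contradiction.
Both cases fail, so the formula is unsatisfiable.

No satisfying assignment exists.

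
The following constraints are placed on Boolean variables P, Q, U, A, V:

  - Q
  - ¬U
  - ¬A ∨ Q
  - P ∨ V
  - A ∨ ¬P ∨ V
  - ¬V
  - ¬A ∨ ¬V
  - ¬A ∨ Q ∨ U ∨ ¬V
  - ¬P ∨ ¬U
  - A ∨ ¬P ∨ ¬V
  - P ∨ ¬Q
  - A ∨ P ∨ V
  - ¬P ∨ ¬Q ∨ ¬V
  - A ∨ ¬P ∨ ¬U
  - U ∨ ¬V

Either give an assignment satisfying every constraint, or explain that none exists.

P=T; Q=T; U=F; A=T; V=F

Unit clause (Q) forces Q = True.
Unit clause (¬U) forces U = False.
Unit clause (¬V) forces V = False.
In (P ∨ ¬Q) only P is left, so P = True.
In (A ∨ ¬P ∨ V) only A is left, so A = True.
All clauses satisfied.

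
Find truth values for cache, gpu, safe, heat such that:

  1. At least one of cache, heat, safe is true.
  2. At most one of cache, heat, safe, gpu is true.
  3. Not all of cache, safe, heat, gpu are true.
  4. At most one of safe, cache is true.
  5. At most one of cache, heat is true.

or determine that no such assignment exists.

cache=F, gpu=F, safe=F, heat=T

  (1) {cache, heat, safe}: 1 true — at least one ✓
  (2) {cache, heat, safe, gpu}: 1 true — at most one ✓
  (3) {cache, safe, heat, gpu}: 1/4 true — not all ✓
  (4) {safe, cache}: 0 true — at most one ✓
  (5) {cache, heat}: 1 true — at most one ✓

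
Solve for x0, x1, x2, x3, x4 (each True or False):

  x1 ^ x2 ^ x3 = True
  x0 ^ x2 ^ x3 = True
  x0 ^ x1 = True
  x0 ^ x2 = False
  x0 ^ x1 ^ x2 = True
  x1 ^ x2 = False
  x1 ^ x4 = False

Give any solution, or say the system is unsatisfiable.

Adding constraints 1, 2, 3 mod 2: every variable appears an even number of times on the left, so the left side is 0.
But the right sides sum to 1 (mod 2). 0 ≠ 1 — the system is inconsistent.

Unsatisfiable — no assignment works.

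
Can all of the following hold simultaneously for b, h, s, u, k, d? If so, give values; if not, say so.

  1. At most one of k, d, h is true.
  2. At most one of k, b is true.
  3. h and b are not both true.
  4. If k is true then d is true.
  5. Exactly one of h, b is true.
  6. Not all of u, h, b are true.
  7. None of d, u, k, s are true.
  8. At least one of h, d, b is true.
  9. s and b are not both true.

b = True, h = False, s = False, u = False, k = False, d = False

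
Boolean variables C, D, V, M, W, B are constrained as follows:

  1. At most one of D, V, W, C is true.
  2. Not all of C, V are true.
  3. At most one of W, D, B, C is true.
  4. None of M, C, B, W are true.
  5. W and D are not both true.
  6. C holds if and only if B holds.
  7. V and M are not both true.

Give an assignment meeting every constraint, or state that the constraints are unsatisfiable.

C: False; D: False; V: False; M: False; W: False; B: False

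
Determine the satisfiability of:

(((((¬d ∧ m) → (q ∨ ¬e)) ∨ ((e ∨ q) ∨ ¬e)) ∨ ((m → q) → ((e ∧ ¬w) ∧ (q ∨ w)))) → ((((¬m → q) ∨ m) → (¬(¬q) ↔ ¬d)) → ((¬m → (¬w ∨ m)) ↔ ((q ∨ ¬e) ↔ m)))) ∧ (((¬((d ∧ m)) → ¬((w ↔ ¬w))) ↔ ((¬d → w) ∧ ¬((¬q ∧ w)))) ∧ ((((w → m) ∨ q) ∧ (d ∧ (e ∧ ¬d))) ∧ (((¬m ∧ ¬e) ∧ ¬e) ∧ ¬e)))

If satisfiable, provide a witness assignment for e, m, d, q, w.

Case e = True: the conjunct ¬e is False.
Case e = False: the conjunct e is False.
Both cases fail — unsatisfiable.

No satisfying assignment exists.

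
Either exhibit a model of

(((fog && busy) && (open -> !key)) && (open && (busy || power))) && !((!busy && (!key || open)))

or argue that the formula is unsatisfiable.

key=F; fog=T; open=T; power=T; busy=T

  ((fog && busy) && (open -> !key)) && (open && (busy || power)) = True
    (fog && busy) && (open -> !key) = True
      fog && busy = True
      open -> !key = True
        !key = True
    open && (busy || power) = True
      busy || power = True
  !((!busy && (!key || open))) = True
    !busy && (!key || open) = False
      !busy = False
      !key || open = True
        !key = True
Both conjuncts True, so the formula holds.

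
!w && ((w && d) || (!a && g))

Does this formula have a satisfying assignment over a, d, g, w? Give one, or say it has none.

a: False, d: True, g: True, w: False

  !w = True
  (w && d) || (!a && g) = True
    w && d = False
    !a && g = True
      !a = True
Both conjuncts True, so the formula holds.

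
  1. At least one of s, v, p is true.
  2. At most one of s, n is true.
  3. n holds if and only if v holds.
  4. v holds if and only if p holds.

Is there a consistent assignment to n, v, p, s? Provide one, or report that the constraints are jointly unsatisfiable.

n = True, v = True, p = True, s = False

  (1) {s, v, p}: 2 true — at least one ✓
  (2) {s, n}: 1 true — at most one ✓
  (3) n=T, v=T — same ✓
  (4) v=T, p=T — same ✓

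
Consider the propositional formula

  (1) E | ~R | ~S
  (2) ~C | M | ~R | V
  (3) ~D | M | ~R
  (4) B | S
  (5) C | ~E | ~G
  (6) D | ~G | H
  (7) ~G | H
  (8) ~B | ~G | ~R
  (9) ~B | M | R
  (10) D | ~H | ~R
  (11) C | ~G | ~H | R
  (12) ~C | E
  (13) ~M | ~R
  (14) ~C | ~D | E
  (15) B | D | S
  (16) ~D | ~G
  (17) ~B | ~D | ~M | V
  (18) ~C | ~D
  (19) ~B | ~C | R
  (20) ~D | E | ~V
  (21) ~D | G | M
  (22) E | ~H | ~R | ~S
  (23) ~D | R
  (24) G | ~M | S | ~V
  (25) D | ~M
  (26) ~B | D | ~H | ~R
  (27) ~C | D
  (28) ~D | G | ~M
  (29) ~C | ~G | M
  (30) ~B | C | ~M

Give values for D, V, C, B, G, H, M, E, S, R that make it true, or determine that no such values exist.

Set D = False.
  then (D | ~M) forces M = False.
  then (~C | D) forces C = False.
Set V = True.
Set B = True.
  then (~B | M | R) forces R = True.
  then (D | ~H | ~R) forces H = False.
  then (D | ~G | H) forces G = False.
Set E = False.
  then (E | ~R | ~S) forces S = False.
All clauses satisfied.

D: False, V: True, C: False, B: True, G: False, H: False, M: False, E: False, S: False, R: True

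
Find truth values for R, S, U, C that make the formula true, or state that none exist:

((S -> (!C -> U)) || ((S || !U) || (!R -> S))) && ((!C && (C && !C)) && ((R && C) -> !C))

UNSATISFIABLE

Case C = True: the conjunct !C is False.
Case C = False: the conjunct C is False.
Both cases fail — unsatisfiable.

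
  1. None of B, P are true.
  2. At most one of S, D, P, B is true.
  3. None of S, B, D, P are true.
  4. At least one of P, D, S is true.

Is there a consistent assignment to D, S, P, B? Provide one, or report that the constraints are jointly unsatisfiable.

Case D = True:
  Constraint (3) is violated (D=T) — contradiction.
Case D = False:
  (1) forces B = False.
  (1) forces P = False.
  (3) forces S = False.
  Constraint (4) is violated (P=F, D=F, S=F) — contradiction.
Both cases fail — unsatisfiable.

Unsatisfiable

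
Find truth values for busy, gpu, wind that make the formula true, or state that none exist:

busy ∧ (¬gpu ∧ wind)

busy: True; gpu: False; wind: True

  ¬gpu ∧ wind = True
    ¬gpu = True
Both conjuncts True, so the formula holds.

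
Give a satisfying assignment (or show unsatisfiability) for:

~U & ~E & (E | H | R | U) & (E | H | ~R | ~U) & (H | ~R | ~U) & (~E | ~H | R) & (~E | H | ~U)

U = False; H = False; R = True; E = False

Unit clause (~U) forces U = False.
Unit clause (~E) forces E = False.
Set H = False.
  then (E | H | R | U) forces R = True.
All clauses satisfied.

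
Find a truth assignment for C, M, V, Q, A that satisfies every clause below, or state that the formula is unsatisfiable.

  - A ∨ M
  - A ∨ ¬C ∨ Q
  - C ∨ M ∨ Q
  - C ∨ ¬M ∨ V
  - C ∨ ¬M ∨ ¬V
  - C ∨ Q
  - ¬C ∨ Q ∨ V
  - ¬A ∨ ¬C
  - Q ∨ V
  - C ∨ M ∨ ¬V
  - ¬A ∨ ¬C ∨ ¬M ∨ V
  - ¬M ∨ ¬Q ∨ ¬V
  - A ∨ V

Try C = True:
  (¬A ∨ ¬C) forces A = False.
  (A ∨ M) forces M = True.
  (A ∨ ¬C ∨ Q) forces Q = True.
  (¬M ∨ ¬Q ∨ ¬V) forces V = False.
  clause (A ∨ V) is falsified — backtrack.
So C = False.
  then (C ∨ Q) forces Q = True.
Try M = True:
  (C ∨ ¬M ∨ V) forces V = True.
  clause (C ∨ ¬M ∨ ¬V) is falsified — backtrack.
So M = False.
  then (A ∨ M) forces A = True.
  then (C ∨ M ∨ ¬V) forces V = False.
All clauses satisfied.

C = False; M = False; V = False; Q = True; A = True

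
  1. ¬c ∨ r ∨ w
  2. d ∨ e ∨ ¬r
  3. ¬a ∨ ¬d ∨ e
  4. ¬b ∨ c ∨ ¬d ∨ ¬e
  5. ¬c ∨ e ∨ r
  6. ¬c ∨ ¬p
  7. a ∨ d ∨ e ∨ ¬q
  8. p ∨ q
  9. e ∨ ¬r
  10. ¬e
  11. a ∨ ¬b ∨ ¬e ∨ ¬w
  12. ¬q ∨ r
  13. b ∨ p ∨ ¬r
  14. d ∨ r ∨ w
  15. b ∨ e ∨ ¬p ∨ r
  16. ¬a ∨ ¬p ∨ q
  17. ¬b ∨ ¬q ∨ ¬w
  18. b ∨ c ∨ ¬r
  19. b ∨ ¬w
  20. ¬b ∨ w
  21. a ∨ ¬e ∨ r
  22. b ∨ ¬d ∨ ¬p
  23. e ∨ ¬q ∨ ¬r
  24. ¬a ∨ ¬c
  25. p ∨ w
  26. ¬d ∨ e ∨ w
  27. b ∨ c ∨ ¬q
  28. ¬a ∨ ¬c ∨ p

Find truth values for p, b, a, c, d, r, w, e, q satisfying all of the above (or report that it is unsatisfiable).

p = True, b = True, a = False, c = False, d = False, r = False, w = True, e = False, q = False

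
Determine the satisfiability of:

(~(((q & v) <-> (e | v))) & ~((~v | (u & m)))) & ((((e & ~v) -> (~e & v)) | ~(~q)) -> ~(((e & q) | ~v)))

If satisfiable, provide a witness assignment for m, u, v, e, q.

m=F, u=F, v=T, e=T, q=F

  ~(((q & v) <-> (e | v))) & ~((~v | (u & m))) = True
    ~(((q & v) <-> (e | v))) = True
      (q & v) <-> (e | v) = False
        q & v = False
        e | v = True
    ~((~v | (u & m))) = True
      ~v | (u & m) = False
        ~v = False
        u & m = False
  (((e & ~v) -> (~e & v)) | ~(~q)) -> ~(((e & q) | ~v)) = True
    ((e & ~v) -> (~e & v)) | ~(~q) = True
      (e & ~v) -> (~e & v) = True
        e & ~v = False
          ~v = False
        ~e & v = False
          ~e = False
      ~(~q) = False
        ~q = True
    ~(((e & q) | ~v)) = True
      (e & q) | ~v = False
        e & q = False
        ~v = False
Both conjuncts True, so the formula holds.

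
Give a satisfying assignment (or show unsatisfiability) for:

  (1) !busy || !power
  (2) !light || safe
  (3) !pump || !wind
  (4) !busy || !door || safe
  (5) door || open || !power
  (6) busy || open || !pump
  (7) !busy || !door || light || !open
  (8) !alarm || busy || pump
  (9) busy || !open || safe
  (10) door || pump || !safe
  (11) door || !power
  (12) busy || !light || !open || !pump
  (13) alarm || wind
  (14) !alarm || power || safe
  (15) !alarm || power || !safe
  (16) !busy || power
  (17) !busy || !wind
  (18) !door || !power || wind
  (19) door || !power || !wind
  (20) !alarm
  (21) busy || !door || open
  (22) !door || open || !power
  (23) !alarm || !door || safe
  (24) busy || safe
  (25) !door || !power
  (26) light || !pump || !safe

Unit clause (!alarm) forces alarm = False.
In (alarm || wind) only wind is left, so wind = True.
In (!busy || !wind) only !busy is left, so busy = False.
In (busy || safe) only safe is left, so safe = True.
In (!pump || !wind) only !pump is left, so pump = False.
In (door || pump || !safe) only door is left, so door = True.
In (busy || !door || open) only open is left, so open = True.
In (!door || !power) only !power is left, so power = False.
Set light = False.
All clauses satisfied.

alarm = False, wind = True, open = True, light = False, busy = False, safe = True, power = False, pump = False, door = True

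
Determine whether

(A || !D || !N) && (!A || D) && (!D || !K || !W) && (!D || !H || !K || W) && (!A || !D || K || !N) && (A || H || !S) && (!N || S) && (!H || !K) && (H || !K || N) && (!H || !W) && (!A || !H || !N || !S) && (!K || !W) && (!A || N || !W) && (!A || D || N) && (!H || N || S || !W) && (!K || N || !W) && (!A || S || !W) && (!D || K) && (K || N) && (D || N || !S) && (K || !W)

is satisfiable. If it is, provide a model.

Set N = True.
  then (!N || S) forces S = True.
Set D = False.
  then (!A || D) forces A = False.
  then (A || H || !S) forces H = True.
  then (!H || !K) forces K = False.
  then (!H || !W) forces W = False.
All clauses satisfied.

N = True, D = False, K = False, W = False, A = False, H = True, S = True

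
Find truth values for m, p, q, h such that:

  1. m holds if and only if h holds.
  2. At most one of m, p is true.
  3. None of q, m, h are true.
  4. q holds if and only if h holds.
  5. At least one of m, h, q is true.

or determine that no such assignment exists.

Unsatisfiable — no assignment works.

Case m = True:
  Constraint (3) is violated (m=T) — contradiction.
Case m = False:
  (1) with m=F forces h = False.
  (3) forces q = False.
  Constraint (5) is violated (m=F, h=F, q=F) — contradiction.
Both cases fail — unsatisfiable.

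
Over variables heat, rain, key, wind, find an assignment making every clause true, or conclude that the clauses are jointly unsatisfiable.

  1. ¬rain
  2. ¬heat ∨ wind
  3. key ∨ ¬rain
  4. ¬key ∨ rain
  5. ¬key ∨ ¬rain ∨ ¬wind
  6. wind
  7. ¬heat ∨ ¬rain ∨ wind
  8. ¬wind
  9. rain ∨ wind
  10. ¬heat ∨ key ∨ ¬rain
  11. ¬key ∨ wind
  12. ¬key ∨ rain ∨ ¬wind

Unsatisfiable

Case wind = True:
  Clause (¬wind) is falsified — contradiction.
Case wind = False:
  Clause (wind) is falsified — contradiction.
Both cases fail, so the formula is unsatisfiable.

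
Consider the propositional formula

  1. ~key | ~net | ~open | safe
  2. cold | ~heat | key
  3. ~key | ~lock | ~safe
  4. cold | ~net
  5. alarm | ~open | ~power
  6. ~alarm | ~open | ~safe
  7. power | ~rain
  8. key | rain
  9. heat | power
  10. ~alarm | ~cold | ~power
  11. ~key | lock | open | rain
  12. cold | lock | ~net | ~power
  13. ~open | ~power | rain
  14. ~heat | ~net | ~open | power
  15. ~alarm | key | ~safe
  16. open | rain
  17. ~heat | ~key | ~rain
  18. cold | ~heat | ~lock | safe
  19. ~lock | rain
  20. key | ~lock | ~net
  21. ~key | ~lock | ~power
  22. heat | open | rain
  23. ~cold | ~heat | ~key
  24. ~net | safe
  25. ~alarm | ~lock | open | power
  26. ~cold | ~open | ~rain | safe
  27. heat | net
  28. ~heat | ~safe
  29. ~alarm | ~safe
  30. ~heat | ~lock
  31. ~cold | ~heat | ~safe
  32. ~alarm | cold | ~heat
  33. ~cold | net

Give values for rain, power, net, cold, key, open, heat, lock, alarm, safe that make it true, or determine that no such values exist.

rain = False; power = False; net = False; cold = False; key = True; open = True; heat = True; lock = False; alarm = False; safe = False

Set rain = False.
  then (key | rain) forces key = True.
  then (open | rain) forces open = True.
  then (~lock | rain) forces lock = False.
  then (~open | ~power | rain) forces power = False.
  then (heat | power) forces heat = True.
  then (~heat | ~net | ~open | power) forces net = False.
  then (~cold | ~heat | ~key) forces cold = False.
  then (~heat | ~safe) forces safe = False.
  then (~alarm | cold | ~heat) forces alarm = False.
All clauses satisfied.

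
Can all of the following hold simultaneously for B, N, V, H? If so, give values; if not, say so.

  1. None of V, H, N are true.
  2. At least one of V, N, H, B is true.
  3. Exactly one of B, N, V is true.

B = True, N = False, V = False, H = False

  (1) {V, H, N}: 0 true — none ✓
  (2) {V, N, H, B}: 1 true — at least one ✓
  (3) {B, N, V}: 1 true — exactly one ✓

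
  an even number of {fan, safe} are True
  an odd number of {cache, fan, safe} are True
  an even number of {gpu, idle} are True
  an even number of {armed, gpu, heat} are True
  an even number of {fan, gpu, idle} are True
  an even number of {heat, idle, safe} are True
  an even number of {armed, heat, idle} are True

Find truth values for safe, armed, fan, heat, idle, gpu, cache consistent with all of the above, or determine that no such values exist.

safe = False, armed = False, fan = False, heat = False, idle = False, gpu = False, cache = True

{fan, safe}: 0 true → even ✓
{cache, fan, safe}: 1 true → odd ✓
{gpu, idle}: 0 true → even ✓
{armed, gpu, heat}: 0 true → even ✓
{fan, gpu, idle}: 0 true → even ✓
{heat, idle, safe}: 0 true → even ✓
{armed, heat, idle}: 0 true → even ✓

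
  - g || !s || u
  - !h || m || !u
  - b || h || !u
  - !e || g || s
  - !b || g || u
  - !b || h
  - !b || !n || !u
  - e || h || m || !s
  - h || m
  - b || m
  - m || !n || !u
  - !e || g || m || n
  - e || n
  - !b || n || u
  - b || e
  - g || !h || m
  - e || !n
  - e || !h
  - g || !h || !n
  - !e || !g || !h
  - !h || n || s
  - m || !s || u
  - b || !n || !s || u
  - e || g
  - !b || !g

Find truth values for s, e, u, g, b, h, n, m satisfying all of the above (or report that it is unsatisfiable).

s: True, e: True, u: False, g: True, b: False, h: False, n: False, m: True

Set s = True.
Try e = False:
  (e || n) forces n = True.
  clause (e || !n) is falsified — backtrack.
So e = True.
Set u = False.
  then (g || !s || u) forces g = True.
  then (!e || !g || !h) forces h = False.
  then (m || !s || u) forces m = True.
  then (!b || !g) forces b = False.
  then (b || !n || !s || u) forces n = False.
All clauses satisfied.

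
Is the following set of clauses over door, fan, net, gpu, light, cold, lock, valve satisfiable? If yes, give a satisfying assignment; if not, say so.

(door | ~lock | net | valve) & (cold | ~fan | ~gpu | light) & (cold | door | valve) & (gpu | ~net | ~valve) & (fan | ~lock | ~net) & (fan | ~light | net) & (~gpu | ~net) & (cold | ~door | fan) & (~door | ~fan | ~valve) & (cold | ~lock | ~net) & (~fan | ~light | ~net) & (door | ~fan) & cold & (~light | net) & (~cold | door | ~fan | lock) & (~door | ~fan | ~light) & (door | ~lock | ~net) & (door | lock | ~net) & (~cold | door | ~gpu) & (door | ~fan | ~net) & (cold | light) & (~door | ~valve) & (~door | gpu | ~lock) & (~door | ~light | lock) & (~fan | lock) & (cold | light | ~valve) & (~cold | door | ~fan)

door = False, fan = False, net = False, gpu = False, light = False, cold = True, lock = True, valve = True

Unit clause (cold) forces cold = True.
Set door = False.
  then (door | ~fan) forces fan = False.
  then (~cold | door | ~gpu) forces gpu = False.
Set net = False.
  then (fan | ~light | net) forces light = False.
Set lock = True.
  then (door | ~lock | net | valve) forces valve = True.
All clauses satisfied.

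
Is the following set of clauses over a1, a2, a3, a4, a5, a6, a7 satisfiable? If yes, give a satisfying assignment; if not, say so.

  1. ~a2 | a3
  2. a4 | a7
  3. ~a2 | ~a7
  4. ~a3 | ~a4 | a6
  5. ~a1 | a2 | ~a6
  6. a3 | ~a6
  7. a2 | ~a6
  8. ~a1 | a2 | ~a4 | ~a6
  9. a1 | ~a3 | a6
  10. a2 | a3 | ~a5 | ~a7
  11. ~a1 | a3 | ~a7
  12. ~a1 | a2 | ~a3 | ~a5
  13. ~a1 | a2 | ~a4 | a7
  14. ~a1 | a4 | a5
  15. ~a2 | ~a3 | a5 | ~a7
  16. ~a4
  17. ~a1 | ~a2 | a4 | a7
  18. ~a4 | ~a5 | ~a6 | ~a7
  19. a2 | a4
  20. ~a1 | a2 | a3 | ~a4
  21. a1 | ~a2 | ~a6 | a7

The formula is unsatisfiable.

Case a4 = True:
  Clause (~a4) is falsified — contradiction.
Case a4 = False:
  (a4 | a7) forces a7 = True.
  (~a2 | ~a7) forces a2 = False.
  Clause (a2 | a4) is falsified — contradiction.
Both cases fail, so the formula is unsatisfiable.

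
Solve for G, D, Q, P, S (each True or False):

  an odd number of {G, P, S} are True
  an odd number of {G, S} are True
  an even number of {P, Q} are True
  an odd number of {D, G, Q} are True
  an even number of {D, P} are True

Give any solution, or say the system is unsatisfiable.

G: True, D: False, Q: False, P: False, S: False

{G, P, S}: 1 true → odd ✓
{G, S}: 1 true → odd ✓
{P, Q}: 0 true → even ✓
{D, G, Q}: 1 true → odd ✓
{D, P}: 0 true → even ✓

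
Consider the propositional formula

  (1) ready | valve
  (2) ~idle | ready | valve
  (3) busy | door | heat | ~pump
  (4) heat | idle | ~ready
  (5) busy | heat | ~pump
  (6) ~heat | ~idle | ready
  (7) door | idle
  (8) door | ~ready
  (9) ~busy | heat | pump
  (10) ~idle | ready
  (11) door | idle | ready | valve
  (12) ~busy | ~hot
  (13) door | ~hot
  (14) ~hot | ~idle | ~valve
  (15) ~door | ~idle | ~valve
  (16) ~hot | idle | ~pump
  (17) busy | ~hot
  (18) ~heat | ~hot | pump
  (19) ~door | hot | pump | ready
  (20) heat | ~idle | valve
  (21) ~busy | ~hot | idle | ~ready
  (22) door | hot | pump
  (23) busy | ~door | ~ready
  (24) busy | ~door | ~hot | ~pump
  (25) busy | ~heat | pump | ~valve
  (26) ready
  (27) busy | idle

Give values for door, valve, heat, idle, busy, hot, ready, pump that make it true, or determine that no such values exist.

door=T, valve=F, heat=T, idle=F, busy=T, hot=F, ready=T, pump=T

Unit clause (ready) forces ready = True.
In (door | ~ready) only door is left, so door = True.
In (busy | ~door | ~ready) only busy is left, so busy = True.
In (~busy | ~hot) only ~hot is left, so hot = False.
Set valve = False.
Set heat = True.
Set idle = False.
Set pump = True.
All clauses satisfied.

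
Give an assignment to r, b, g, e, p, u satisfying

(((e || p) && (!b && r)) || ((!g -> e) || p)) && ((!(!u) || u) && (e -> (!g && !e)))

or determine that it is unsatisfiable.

r: False; b: True; g: False; e: False; p: True; u: True

  ((e || p) && (!b && r)) || ((!g -> e) || p) = True
    (e || p) && (!b && r) = False
      e || p = True
      !b && r = False
        !b = False
    (!g -> e) || p = True
      !g -> e = False
        !g = True
  (!(!u) || u) && (e -> (!g && !e)) = True
    !(!u) || u = True
      !(!u) = True
        !u = False
    e -> (!g && !e) = True
      !g && !e = True
        !g = True
        !e = True
Both conjuncts True, so the formula holds.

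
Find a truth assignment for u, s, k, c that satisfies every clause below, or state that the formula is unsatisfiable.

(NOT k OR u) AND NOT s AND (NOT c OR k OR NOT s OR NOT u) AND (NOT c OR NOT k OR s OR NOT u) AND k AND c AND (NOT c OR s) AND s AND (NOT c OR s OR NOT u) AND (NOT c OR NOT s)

No satisfying assignment exists.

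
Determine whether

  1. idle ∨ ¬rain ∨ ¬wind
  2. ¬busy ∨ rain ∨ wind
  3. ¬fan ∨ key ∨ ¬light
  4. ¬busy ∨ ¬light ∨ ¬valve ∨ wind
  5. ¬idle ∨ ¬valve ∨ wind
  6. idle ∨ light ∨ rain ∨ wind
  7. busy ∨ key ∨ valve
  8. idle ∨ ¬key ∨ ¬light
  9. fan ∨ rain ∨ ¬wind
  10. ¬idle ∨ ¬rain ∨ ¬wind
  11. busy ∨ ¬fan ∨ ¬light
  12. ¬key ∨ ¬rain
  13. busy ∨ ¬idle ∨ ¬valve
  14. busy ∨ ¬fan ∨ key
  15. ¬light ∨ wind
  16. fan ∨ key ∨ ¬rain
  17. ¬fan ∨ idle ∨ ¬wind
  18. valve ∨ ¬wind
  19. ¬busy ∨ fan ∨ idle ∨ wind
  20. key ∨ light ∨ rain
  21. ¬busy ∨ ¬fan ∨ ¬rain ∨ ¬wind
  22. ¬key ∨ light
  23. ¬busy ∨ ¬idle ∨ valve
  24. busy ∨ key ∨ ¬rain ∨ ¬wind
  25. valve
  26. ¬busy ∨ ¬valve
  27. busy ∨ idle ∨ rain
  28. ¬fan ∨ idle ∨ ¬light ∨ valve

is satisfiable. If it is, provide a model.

Case valve = True:
  (¬busy ∨ ¬valve) forces busy = False.
  (busy ∨ ¬idle ∨ ¬valve) forces idle = False.
  (busy ∨ idle ∨ rain) forces rain = True.
  (idle ∨ ¬rain ∨ ¬wind) forces wind = False.
  (¬key ∨ ¬rain) forces key = False.
  (busy ∨ ¬fan ∨ key) forces fan = False.
  Clause (fan ∨ key ∨ ¬rain) is falsified — contradiction.
Case valve = False:
  Clause (valve) is falsified — contradiction.
Both cases fail, so the formula is unsatisfiable.

Unsatisfiable — no assignment works.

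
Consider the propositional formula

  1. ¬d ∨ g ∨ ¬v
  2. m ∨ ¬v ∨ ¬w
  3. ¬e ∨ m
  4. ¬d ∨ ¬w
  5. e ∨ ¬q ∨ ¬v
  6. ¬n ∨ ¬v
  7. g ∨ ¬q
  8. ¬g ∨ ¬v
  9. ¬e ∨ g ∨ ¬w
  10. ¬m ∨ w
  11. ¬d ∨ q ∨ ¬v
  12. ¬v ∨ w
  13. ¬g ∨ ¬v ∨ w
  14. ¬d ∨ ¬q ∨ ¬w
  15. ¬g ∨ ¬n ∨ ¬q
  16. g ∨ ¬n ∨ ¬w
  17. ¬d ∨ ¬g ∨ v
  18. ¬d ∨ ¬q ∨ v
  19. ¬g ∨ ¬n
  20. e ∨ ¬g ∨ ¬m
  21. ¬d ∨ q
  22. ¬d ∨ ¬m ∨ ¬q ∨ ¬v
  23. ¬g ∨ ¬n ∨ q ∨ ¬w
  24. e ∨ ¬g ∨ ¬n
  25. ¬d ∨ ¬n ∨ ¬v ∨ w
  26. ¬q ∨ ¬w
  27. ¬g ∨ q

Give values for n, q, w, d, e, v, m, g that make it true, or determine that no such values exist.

Set n = False.
Set q = False.
  then (¬d ∨ q) forces d = False.
  then (¬g ∨ q) forces g = False.
Set w = False.
  then (¬m ∨ w) forces m = False.
  then (¬v ∨ w) forces v = False.
  then (¬e ∨ m) forces e = False.
All clauses satisfied.

n=F, q=F, w=F, d=F, e=F, v=F, m=F, g=F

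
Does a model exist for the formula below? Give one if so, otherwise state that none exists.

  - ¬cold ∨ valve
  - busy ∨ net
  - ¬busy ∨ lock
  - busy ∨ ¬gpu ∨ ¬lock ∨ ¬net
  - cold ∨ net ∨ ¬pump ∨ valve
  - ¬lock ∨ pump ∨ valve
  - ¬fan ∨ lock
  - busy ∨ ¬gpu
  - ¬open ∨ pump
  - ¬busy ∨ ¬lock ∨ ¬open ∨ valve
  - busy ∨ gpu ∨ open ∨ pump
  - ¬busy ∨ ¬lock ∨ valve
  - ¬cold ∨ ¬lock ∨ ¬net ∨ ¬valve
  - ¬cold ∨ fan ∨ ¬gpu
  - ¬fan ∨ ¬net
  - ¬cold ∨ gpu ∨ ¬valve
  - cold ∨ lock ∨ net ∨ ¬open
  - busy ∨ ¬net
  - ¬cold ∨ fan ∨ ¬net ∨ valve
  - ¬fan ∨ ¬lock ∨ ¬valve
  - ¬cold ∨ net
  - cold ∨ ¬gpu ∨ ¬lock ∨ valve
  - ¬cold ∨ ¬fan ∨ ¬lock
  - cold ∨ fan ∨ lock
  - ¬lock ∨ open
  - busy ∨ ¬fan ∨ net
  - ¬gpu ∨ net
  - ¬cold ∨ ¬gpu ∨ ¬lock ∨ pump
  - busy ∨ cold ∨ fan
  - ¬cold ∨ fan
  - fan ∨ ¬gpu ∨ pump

Set busy = True.
  then (¬busy ∨ lock) forces lock = True.
  then (¬busy ∨ ¬lock ∨ valve) forces valve = True.
  then (¬fan ∨ ¬lock ∨ ¬valve) forces fan = False.
  then (¬lock ∨ open) forces open = True.
  then (¬cold ∨ fan) forces cold = False.
  then (¬open ∨ pump) forces pump = True.
Set gpu = True.
  then (¬gpu ∨ net) forces net = True.
All clauses satisfied.

busy: True, pump: True, open: True, fan: False, gpu: True, lock: True, valve: True, net: True, cold: False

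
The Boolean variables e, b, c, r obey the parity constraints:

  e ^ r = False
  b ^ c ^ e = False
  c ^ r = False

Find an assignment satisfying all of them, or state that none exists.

e = False, b = False, c = False, r = False

e ^ r = F ^ F = False ✓
b ^ c ^ e = F ^ F ^ F = False ✓
c ^ r = F ^ F = False ✓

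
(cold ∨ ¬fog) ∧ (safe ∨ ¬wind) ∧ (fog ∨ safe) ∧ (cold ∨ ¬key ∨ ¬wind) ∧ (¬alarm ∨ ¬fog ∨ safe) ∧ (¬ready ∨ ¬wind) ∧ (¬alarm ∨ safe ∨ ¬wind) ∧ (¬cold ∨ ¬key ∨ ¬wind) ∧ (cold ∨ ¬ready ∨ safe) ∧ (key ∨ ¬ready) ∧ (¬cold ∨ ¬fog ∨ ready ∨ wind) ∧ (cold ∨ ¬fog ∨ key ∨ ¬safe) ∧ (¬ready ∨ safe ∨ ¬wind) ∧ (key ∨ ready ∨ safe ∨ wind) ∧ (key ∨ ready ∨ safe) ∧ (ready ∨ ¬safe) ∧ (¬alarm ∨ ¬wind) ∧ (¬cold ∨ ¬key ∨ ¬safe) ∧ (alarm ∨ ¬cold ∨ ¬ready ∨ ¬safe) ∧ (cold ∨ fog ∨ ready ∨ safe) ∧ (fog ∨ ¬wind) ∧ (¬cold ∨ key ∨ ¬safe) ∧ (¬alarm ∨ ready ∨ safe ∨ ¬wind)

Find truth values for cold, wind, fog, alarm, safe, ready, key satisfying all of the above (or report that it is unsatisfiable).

cold = False; wind = False; fog = False; alarm = False; safe = True; ready = True; key = True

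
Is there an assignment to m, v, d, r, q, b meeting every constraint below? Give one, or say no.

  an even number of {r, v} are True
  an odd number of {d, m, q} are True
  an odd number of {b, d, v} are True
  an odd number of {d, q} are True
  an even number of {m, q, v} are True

m = False; v = False; d = True; r = False; q = False; b = False

{r, v}: 0 true → even ✓
{d, m, q}: 1 true → odd ✓
{b, d, v}: 1 true → odd ✓
{d, q}: 1 true → odd ✓
{m, q, v}: 0 true → even ✓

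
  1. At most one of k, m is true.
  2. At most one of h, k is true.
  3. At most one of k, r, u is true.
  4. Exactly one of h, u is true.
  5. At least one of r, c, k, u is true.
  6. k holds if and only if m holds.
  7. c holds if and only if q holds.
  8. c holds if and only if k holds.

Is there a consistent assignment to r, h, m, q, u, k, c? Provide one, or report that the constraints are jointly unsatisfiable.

r = False, h = False, m = False, q = False, u = True, k = False, c = False

  (1) {k, m}: 0 true — at most one ✓
  (2) {h, k}: 0 true — at most one ✓
  (3) {k, r, u}: 1 true — at most one ✓
  (4) {h, u}: 1 true — exactly one ✓
  (5) {r, c, k, u}: 1 true — at least one ✓
  (6) k=F, m=F — same ✓
  (7) c=F, q=F — same ✓
  (8) c=F, k=F — same ✓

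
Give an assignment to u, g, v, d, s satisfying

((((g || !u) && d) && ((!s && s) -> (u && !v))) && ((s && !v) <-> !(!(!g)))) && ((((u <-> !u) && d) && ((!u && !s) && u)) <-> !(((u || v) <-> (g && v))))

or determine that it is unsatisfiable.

u=T, g=T, v=T, d=T, s=T

  (((g || !u) && d) && ((!s && s) -> (u && !v))) && ((s && !v) <-> !(!(!g))) = True
    ((g || !u) && d) && ((!s && s) -> (u && !v)) = True
      (g || !u) && d = True
        g || !u = True
          !u = False
      (!s && s) -> (u && !v) = True
        !s && s = False
          !s = False
        u && !v = False
          !v = False
    (s && !v) <-> !(!(!g)) = True
      s && !v = False
        !v = False
      !(!(!g)) = False
        !(!g) = True
          !g = False
  (((u <-> !u) && d) && ((!u && !s) && u)) <-> !(((u || v) <-> (g && v))) = True
    ((u <-> !u) && d) && ((!u && !s) && u) = False
      (u <-> !u) && d = False
        u <-> !u = False
          !u = False
      (!u && !s) && u = False
        !u && !s = False
          !u = False
          !s = False
    !(((u || v) <-> (g && v))) = False
      (u || v) <-> (g && v) = True
        u || v = True
        g && v = True
Both conjuncts True, so the formula holds.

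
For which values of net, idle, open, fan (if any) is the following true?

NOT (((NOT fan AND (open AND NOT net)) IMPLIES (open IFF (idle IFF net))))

net=F, idle=T, open=T, fan=F

  NOT (((NOT fan AND (open AND NOT net)) IMPLIES (open IFF (idle IFF net)))) = True
    (NOT fan AND (open AND NOT net)) IMPLIES (open IFF (idle IFF net)) = False
      NOT fan AND (open AND NOT net) = True
        NOT fan = True
        open AND NOT net = True
          NOT net = True
      open IFF (idle IFF net) = False
        idle IFF net = False
The formula evaluates to True.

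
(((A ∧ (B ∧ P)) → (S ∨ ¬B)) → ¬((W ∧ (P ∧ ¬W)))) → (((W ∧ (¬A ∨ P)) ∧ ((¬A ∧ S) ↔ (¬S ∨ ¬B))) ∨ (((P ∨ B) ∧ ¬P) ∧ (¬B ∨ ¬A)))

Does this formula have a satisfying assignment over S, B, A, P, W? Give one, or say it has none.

S=T, B=F, A=F, P=T, W=T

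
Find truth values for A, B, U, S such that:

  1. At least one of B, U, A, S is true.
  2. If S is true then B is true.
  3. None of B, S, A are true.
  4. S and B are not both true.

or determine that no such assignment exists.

A = False, B = False, U = True, S = False

  (1) {B, U, A, S}: 1 true — at least one ✓
  (2) S=F ⇒ B: vacuous ✓
  (3) {B, S, A}: 0 true — none ✓
  (4) S=F, B=F — not both ✓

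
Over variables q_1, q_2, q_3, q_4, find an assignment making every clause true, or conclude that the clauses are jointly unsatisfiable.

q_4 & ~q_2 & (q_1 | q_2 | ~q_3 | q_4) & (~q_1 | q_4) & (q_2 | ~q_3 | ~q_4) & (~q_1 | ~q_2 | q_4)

q_1=T, q_2=F, q_3=F, q_4=T

Unit clause (q_4) forces q_4 = True.
Unit clause (~q_2) forces q_2 = False.
In (q_2 | ~q_3 | ~q_4) only ~q_3 is left, so q_3 = False.
Set q_1 = True.
Check each clause:
  (q_4): q_4 holds.
  (~q_2): ~q_2 holds.
  (q_1 | q_2 | ~q_3 | q_4): q_1 holds.
  (~q_1 | q_4): q_4 holds.
  (q_2 | ~q_3 | ~q_4): ~q_3 holds.
  (~q_1 | ~q_2 | q_4): ~q_2 holds.
All clauses satisfied.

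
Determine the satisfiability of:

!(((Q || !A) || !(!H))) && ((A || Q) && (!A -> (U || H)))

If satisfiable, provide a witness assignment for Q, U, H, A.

Q = False; U = True; H = False; A = True

  !(((Q || !A) || !(!H))) = True
    (Q || !A) || !(!H) = False
      Q || !A = False
        !A = False
      !(!H) = False
        !H = True
  (A || Q) && (!A -> (U || H)) = True
    A || Q = True
    !A -> (U || H) = True
      !A = False
      U || H = True
Both conjuncts True, so the formula holds.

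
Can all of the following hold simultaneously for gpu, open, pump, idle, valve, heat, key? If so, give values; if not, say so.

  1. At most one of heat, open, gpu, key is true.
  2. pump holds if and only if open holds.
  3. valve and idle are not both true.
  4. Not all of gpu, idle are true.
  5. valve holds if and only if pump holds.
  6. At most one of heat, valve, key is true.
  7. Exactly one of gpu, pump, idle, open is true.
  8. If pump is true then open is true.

gpu: False, open: False, pump: False, idle: True, valve: False, heat: True, key: False

  (1) {heat, open, gpu, key}: 1 true — at most one ✓
  (2) pump=F, open=F — same ✓
  (3) valve=F, idle=T — not both ✓
  (4) {gpu, idle}: 1/2 true — not all ✓
  (5) valve=F, pump=F — same ✓
  (6) {heat, valve, key}: 1 true — at most one ✓
  (7) {gpu, pump, idle, open}: 1 true — exactly one ✓
  (8) pump=F ⇒ open: vacuous ✓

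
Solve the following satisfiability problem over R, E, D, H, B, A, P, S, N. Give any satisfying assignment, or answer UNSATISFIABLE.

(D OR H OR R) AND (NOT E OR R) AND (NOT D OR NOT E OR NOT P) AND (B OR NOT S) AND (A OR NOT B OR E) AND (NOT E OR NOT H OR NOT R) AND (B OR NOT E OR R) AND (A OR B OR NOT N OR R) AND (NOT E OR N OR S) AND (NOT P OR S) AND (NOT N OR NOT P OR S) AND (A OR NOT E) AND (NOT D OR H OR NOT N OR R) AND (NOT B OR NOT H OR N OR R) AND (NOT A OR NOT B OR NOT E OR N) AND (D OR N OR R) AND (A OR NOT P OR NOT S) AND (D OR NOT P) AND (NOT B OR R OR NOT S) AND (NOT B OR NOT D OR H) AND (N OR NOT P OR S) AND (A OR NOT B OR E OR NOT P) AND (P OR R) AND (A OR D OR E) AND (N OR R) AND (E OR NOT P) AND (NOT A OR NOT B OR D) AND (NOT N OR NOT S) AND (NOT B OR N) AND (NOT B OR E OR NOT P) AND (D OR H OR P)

Try R = False:
  (NOT E OR R) forces E = False.
  (P OR R) forces P = True.
  clause (E OR NOT P) is falsified — backtrack.
So R = True.
Set E = False.
  then (E OR NOT P) forces P = False.
Set D = True.
Set H = True.
Set B = False.
  then (B OR NOT S) forces S = False.
Set A = False.
Set N = True.
All clauses satisfied.

R = True; E = False; D = True; H = True; B = False; A = False; P = False; S = False; N = True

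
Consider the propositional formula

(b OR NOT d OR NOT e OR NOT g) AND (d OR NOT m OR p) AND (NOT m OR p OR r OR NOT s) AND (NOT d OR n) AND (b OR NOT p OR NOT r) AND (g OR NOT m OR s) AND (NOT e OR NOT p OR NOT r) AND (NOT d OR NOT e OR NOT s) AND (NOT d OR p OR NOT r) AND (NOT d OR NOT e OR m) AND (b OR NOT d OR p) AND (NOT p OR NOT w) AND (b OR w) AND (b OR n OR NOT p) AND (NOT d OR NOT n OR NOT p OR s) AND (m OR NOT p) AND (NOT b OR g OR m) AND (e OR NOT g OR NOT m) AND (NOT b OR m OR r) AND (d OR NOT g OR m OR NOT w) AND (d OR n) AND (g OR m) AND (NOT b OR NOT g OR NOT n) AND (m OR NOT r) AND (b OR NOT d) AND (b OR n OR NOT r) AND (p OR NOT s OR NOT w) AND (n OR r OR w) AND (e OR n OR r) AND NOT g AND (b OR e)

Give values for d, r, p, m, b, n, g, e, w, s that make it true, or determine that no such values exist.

Unit clause (NOT g) forces g = False.
In (g OR m) only m is left, so m = True.
In (g OR NOT m OR s) only s is left, so s = True.
Set d = True.
  then (NOT d OR n) forces n = True.
  then (NOT d OR NOT e OR NOT s) forces e = False.
  then (b OR NOT d) forces b = True.
Set r = False.
  then (NOT m OR p OR r OR NOT s) forces p = True.
  then (NOT p OR NOT w) forces w = False.
All clauses satisfied.

d = True, r = False, p = True, m = True, b = True, n = True, g = False, e = False, w = False, s = True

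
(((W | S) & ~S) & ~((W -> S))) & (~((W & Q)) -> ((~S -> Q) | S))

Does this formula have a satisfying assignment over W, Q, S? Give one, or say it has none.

W = True; Q = True; S = False

  ((W | S) & ~S) & ~((W -> S)) = True
    (W | S) & ~S = True
      W | S = True
      ~S = True
    ~((W -> S)) = True
      W -> S = False
  ~((W & Q)) -> ((~S -> Q) | S) = True
    ~((W & Q)) = False
      W & Q = True
    (~S -> Q) | S = True
      ~S -> Q = True
        ~S = True
Both conjuncts True, so the formula holds.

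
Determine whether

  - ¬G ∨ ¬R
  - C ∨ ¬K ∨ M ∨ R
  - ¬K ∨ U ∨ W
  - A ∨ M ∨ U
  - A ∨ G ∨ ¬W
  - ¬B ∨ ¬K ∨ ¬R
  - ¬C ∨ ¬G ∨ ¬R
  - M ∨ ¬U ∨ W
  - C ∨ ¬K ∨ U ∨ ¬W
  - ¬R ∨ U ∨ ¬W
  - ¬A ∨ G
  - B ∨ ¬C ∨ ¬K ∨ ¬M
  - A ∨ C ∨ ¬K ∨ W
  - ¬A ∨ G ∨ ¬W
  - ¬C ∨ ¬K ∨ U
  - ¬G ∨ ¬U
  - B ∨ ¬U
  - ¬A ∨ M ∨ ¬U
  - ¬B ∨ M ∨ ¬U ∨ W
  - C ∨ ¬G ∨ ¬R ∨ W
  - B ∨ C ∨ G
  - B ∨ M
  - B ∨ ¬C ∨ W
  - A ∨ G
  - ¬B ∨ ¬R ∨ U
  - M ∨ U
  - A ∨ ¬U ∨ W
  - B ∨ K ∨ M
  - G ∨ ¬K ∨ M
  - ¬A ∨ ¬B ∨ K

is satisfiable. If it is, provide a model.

A = True; K = False; W = False; B = False; G = True; C = False; U = False; M = True; R = False

Set A = True.
  then (¬A ∨ G) forces G = True.
  then (¬G ∨ ¬U) forces U = False.
  then (M ∨ U) forces M = True.
  then (¬G ∨ ¬R) forces R = False.
Try K = True:
  (¬K ∨ U ∨ W) forces W = True.
  (C ∨ ¬K ∨ U ∨ ¬W) forces C = True.
  clause (¬C ∨ ¬K ∨ U) is falsified — backtrack.
So K = False.
  then (¬A ∨ ¬B ∨ K) forces B = False.
Set W = False.
  then (B ∨ ¬C ∨ W) forces C = False.
All clauses satisfied.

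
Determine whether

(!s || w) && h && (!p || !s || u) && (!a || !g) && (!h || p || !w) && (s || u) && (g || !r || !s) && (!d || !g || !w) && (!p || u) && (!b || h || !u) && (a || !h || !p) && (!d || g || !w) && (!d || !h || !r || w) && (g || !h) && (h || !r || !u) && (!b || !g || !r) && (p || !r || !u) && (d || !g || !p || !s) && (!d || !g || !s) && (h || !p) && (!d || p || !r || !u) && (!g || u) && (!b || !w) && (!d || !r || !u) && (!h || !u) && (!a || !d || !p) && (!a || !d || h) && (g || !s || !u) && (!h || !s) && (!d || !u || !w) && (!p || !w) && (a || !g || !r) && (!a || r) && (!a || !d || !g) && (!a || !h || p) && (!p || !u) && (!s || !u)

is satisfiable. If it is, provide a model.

The formula is unsatisfiable.

Case u = True:
  (h) forces h = True.
  Clause (!h || !u) is falsified — contradiction.
Case u = False:
  (h) forces h = True.
  (s || u) forces s = True.
  Clause (!h || !s) is falsified — contradiction.
Both cases fail, so the formula is unsatisfiable.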